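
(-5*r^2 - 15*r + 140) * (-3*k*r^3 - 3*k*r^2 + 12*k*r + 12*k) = 15*k*r^5 + 60*k*r^4 - 435*k*r^3 - 660*k*r^2 + 1500*k*r + 1680*k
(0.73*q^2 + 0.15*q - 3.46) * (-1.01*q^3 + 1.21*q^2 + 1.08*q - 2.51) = -0.7373*q^5 + 0.7318*q^4 + 4.4645*q^3 - 5.8569*q^2 - 4.1133*q + 8.6846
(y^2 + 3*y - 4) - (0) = y^2 + 3*y - 4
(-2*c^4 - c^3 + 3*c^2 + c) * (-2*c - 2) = 4*c^5 + 6*c^4 - 4*c^3 - 8*c^2 - 2*c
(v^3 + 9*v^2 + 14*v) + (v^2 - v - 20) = v^3 + 10*v^2 + 13*v - 20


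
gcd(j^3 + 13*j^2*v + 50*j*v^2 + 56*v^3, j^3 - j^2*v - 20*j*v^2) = j + 4*v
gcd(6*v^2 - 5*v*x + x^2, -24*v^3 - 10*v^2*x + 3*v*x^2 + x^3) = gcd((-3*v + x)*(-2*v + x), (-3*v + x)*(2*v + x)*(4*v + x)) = -3*v + x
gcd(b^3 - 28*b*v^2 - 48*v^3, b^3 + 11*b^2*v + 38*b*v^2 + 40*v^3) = b^2 + 6*b*v + 8*v^2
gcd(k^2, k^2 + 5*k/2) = k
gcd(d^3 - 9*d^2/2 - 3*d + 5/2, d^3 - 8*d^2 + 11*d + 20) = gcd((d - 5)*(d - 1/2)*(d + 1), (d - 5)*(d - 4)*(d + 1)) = d^2 - 4*d - 5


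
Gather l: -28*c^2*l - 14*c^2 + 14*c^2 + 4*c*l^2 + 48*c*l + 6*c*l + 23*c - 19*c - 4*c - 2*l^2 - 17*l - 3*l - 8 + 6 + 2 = l^2*(4*c - 2) + l*(-28*c^2 + 54*c - 20)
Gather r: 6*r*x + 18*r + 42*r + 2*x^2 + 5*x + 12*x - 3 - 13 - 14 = r*(6*x + 60) + 2*x^2 + 17*x - 30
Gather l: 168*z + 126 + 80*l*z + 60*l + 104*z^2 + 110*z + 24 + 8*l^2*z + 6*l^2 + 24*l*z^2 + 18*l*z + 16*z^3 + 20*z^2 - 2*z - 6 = l^2*(8*z + 6) + l*(24*z^2 + 98*z + 60) + 16*z^3 + 124*z^2 + 276*z + 144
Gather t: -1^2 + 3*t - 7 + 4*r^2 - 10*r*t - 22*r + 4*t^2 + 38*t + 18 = 4*r^2 - 22*r + 4*t^2 + t*(41 - 10*r) + 10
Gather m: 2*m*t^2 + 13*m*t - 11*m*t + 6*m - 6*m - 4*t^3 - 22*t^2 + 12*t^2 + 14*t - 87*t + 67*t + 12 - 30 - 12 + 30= m*(2*t^2 + 2*t) - 4*t^3 - 10*t^2 - 6*t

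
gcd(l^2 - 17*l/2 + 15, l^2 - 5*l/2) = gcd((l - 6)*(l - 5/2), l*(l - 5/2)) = l - 5/2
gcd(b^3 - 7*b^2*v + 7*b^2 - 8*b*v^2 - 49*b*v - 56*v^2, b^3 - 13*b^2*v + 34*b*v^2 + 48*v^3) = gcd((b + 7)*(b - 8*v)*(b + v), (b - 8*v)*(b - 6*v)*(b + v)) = -b^2 + 7*b*v + 8*v^2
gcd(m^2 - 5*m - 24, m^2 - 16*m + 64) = m - 8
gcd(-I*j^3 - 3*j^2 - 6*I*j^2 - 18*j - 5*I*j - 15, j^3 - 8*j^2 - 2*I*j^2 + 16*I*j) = 1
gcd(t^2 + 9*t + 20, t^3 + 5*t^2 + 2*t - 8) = t + 4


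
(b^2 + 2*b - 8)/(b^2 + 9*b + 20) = (b - 2)/(b + 5)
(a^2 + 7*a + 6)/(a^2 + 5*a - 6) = (a + 1)/(a - 1)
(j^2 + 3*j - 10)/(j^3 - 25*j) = (j - 2)/(j*(j - 5))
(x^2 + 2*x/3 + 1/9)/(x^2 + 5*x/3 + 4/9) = (3*x + 1)/(3*x + 4)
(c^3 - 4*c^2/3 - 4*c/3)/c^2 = c - 4/3 - 4/(3*c)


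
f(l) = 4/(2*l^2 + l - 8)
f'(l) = 4*(-4*l - 1)/(2*l^2 + l - 8)^2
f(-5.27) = 0.09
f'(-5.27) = 0.04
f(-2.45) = 2.57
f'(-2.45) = 14.56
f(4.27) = 0.12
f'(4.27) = -0.07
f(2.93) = 0.33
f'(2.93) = -0.35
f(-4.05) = 0.19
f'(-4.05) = 0.14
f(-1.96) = -1.76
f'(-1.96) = 5.28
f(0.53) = -0.58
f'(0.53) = -0.26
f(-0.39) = -0.49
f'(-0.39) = 0.03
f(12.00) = 0.01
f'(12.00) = 0.00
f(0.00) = -0.50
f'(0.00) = -0.06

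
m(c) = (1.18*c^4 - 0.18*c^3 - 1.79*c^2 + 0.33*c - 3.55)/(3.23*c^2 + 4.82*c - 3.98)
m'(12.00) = 8.18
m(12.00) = 46.05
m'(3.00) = 1.72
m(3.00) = 1.82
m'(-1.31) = 0.86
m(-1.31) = 0.67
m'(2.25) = 1.28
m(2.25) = 0.70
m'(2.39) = 1.35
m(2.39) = 0.89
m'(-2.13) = 636.36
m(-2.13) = 33.50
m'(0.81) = 9.53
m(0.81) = -1.98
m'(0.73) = 23.43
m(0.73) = -3.17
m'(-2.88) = -0.50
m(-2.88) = 7.41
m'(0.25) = 3.68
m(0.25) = 1.39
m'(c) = (-6.46*c - 4.82)*(1.18*c^4 - 0.18*c^3 - 1.79*c^2 + 0.33*c - 3.55)/(3.23*c^2 + 4.82*c - 3.98)^2 + (4.72*c^3 - 0.54*c^2 - 3.58*c + 0.33)/(3.23*c^2 + 4.82*c - 3.98)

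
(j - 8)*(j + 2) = j^2 - 6*j - 16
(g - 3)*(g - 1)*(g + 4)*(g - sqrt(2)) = g^4 - sqrt(2)*g^3 - 13*g^2 + 12*g + 13*sqrt(2)*g - 12*sqrt(2)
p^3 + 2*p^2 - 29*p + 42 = (p - 3)*(p - 2)*(p + 7)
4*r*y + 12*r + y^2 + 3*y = (4*r + y)*(y + 3)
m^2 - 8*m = m*(m - 8)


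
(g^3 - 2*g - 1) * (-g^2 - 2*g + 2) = -g^5 - 2*g^4 + 4*g^3 + 5*g^2 - 2*g - 2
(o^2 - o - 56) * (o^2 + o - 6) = o^4 - 63*o^2 - 50*o + 336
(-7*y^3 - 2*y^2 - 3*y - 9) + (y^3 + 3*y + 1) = -6*y^3 - 2*y^2 - 8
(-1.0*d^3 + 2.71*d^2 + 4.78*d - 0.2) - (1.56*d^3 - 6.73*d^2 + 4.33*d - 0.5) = -2.56*d^3 + 9.44*d^2 + 0.45*d + 0.3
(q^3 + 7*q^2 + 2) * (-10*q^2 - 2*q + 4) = -10*q^5 - 72*q^4 - 10*q^3 + 8*q^2 - 4*q + 8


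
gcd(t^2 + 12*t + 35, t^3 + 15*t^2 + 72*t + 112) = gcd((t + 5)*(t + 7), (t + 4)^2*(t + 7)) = t + 7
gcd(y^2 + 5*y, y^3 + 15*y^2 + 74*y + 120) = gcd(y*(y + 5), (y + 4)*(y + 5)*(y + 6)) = y + 5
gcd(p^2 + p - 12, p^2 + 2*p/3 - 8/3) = 1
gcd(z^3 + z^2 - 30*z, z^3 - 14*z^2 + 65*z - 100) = z - 5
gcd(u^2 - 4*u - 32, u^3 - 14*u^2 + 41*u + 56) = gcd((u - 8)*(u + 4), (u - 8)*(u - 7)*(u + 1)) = u - 8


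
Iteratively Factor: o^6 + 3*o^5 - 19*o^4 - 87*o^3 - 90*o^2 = (o)*(o^5 + 3*o^4 - 19*o^3 - 87*o^2 - 90*o) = o*(o + 3)*(o^4 - 19*o^2 - 30*o) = o^2*(o + 3)*(o^3 - 19*o - 30) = o^2*(o + 2)*(o + 3)*(o^2 - 2*o - 15) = o^2*(o - 5)*(o + 2)*(o + 3)*(o + 3)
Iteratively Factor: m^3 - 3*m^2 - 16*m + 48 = (m - 3)*(m^2 - 16) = (m - 4)*(m - 3)*(m + 4)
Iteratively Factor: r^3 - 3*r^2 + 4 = (r - 2)*(r^2 - r - 2) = (r - 2)*(r + 1)*(r - 2)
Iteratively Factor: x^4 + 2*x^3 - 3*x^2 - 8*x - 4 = (x + 2)*(x^3 - 3*x - 2) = (x - 2)*(x + 2)*(x^2 + 2*x + 1) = (x - 2)*(x + 1)*(x + 2)*(x + 1)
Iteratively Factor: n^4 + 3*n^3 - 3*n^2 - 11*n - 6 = (n + 1)*(n^3 + 2*n^2 - 5*n - 6) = (n + 1)*(n + 3)*(n^2 - n - 2) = (n + 1)^2*(n + 3)*(n - 2)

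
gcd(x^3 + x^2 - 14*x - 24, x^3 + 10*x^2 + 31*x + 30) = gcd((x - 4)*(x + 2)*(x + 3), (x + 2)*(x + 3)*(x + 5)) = x^2 + 5*x + 6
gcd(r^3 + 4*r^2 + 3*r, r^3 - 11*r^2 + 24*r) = r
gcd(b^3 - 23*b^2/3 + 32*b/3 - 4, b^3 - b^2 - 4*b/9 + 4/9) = b^2 - 5*b/3 + 2/3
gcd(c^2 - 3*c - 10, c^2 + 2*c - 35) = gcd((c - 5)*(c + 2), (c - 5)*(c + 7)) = c - 5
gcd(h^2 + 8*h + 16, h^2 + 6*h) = 1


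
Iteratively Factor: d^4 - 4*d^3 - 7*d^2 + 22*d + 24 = (d - 4)*(d^3 - 7*d - 6) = (d - 4)*(d + 2)*(d^2 - 2*d - 3) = (d - 4)*(d + 1)*(d + 2)*(d - 3)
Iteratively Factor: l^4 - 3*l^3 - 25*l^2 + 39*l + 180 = (l + 3)*(l^3 - 6*l^2 - 7*l + 60) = (l - 5)*(l + 3)*(l^2 - l - 12) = (l - 5)*(l + 3)^2*(l - 4)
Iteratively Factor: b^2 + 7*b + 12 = (b + 3)*(b + 4)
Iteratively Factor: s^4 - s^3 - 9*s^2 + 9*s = (s + 3)*(s^3 - 4*s^2 + 3*s) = (s - 1)*(s + 3)*(s^2 - 3*s) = (s - 3)*(s - 1)*(s + 3)*(s)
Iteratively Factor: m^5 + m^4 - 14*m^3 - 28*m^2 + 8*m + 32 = (m + 2)*(m^4 - m^3 - 12*m^2 - 4*m + 16) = (m - 1)*(m + 2)*(m^3 - 12*m - 16) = (m - 4)*(m - 1)*(m + 2)*(m^2 + 4*m + 4) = (m - 4)*(m - 1)*(m + 2)^2*(m + 2)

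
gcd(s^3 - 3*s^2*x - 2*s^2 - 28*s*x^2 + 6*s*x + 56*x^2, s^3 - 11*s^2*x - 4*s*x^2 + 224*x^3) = -s^2 + 3*s*x + 28*x^2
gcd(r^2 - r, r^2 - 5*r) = r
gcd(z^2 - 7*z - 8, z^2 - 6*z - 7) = z + 1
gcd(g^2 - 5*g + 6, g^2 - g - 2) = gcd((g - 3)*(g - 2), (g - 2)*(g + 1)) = g - 2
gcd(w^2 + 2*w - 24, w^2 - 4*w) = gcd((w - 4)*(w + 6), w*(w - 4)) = w - 4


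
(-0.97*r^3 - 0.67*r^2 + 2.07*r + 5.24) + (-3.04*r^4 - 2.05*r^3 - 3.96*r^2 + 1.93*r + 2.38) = -3.04*r^4 - 3.02*r^3 - 4.63*r^2 + 4.0*r + 7.62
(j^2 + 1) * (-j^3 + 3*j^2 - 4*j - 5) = -j^5 + 3*j^4 - 5*j^3 - 2*j^2 - 4*j - 5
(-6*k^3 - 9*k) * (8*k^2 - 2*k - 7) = -48*k^5 + 12*k^4 - 30*k^3 + 18*k^2 + 63*k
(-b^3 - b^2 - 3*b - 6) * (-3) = 3*b^3 + 3*b^2 + 9*b + 18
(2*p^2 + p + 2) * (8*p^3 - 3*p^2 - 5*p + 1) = 16*p^5 + 2*p^4 + 3*p^3 - 9*p^2 - 9*p + 2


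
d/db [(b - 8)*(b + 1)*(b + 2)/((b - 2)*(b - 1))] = (b^4 - 6*b^3 + 43*b^2 + 12*b - 92)/(b^4 - 6*b^3 + 13*b^2 - 12*b + 4)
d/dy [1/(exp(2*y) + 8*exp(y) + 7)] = 2*(-exp(y) - 4)*exp(y)/(exp(2*y) + 8*exp(y) + 7)^2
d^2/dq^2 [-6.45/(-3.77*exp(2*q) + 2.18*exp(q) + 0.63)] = ((14.061 - 97.266*exp(q))*(-3.77*exp(2*q) + 2.18*exp(q) + 0.63) - 6.45*(7.54*exp(q) - 2.18)*(15.08*exp(q) - 4.36)*exp(q))*exp(q)/(-3.77*exp(2*q) + 2.18*exp(q) + 0.63)^3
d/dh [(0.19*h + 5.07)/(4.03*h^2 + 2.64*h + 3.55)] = (0.7657*h^2 + 0.5016*h - (0.19*h + 5.07)*(8.06*h + 2.64) + 0.6745)/(4.03*h^2 + 2.64*h + 3.55)^2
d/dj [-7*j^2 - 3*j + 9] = -14*j - 3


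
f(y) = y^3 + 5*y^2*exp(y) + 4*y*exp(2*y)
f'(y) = 5*y^2*exp(y) + 3*y^2 + 8*y*exp(2*y) + 10*y*exp(y) + 4*exp(2*y)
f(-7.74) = -463.55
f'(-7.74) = 179.82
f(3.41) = 14293.32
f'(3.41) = 31478.58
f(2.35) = 1336.01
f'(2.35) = 3059.31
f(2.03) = 636.00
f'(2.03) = 1497.21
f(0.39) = 4.59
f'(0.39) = 22.87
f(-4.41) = -84.59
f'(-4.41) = 58.99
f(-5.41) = -157.69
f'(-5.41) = 88.22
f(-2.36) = -10.60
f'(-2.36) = 16.98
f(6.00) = 3978948.18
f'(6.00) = 8560180.06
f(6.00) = 3978948.18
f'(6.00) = 8560180.06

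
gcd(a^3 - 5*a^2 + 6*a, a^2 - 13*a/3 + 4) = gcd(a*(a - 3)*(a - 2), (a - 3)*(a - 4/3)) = a - 3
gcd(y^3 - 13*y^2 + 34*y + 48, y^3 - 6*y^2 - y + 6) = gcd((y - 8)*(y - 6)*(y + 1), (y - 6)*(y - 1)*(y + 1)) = y^2 - 5*y - 6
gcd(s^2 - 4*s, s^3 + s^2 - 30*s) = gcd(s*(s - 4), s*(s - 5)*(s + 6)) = s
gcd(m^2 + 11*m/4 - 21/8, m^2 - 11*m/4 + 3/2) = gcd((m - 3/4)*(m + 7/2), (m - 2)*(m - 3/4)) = m - 3/4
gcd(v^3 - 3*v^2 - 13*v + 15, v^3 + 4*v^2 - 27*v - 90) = v^2 - 2*v - 15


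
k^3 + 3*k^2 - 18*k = k*(k - 3)*(k + 6)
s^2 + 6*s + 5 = (s + 1)*(s + 5)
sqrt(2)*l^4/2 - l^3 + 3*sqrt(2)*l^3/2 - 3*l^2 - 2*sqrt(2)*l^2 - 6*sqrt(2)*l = l*(l + 3)*(l - 2*sqrt(2))*(sqrt(2)*l/2 + 1)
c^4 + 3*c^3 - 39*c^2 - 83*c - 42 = (c - 6)*(c + 1)^2*(c + 7)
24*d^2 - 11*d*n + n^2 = (-8*d + n)*(-3*d + n)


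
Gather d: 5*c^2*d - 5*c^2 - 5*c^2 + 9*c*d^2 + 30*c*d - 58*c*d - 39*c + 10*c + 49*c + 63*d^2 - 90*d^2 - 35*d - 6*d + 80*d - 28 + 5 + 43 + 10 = -10*c^2 + 20*c + d^2*(9*c - 27) + d*(5*c^2 - 28*c + 39) + 30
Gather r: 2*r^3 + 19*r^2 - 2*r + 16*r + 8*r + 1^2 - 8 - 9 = 2*r^3 + 19*r^2 + 22*r - 16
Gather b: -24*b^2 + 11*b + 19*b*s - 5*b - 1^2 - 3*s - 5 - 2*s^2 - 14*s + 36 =-24*b^2 + b*(19*s + 6) - 2*s^2 - 17*s + 30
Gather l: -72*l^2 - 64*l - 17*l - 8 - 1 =-72*l^2 - 81*l - 9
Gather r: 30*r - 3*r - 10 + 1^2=27*r - 9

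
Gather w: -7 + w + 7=w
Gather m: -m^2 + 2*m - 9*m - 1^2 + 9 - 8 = -m^2 - 7*m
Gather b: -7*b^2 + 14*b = -7*b^2 + 14*b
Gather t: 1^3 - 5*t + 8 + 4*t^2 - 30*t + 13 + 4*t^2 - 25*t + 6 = 8*t^2 - 60*t + 28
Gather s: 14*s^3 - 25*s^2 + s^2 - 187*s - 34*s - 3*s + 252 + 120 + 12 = 14*s^3 - 24*s^2 - 224*s + 384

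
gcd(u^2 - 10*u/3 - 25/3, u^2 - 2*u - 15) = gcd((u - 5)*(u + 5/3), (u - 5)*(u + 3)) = u - 5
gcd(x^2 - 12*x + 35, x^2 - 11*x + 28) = x - 7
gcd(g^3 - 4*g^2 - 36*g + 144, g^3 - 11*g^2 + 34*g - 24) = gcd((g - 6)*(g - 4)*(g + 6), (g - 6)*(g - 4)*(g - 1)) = g^2 - 10*g + 24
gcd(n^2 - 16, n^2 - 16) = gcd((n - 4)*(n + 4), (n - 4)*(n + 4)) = n^2 - 16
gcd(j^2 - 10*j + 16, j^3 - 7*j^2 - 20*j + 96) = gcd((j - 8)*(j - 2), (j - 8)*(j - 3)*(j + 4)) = j - 8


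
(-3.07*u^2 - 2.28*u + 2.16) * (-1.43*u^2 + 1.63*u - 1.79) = 4.3901*u^4 - 1.7437*u^3 - 1.3099*u^2 + 7.602*u - 3.8664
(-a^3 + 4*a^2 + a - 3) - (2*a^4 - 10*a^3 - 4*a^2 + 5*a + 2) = -2*a^4 + 9*a^3 + 8*a^2 - 4*a - 5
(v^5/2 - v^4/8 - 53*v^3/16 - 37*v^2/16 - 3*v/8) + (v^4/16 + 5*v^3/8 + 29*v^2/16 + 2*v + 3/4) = v^5/2 - v^4/16 - 43*v^3/16 - v^2/2 + 13*v/8 + 3/4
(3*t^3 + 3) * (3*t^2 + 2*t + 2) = 9*t^5 + 6*t^4 + 6*t^3 + 9*t^2 + 6*t + 6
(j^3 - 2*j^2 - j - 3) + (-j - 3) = j^3 - 2*j^2 - 2*j - 6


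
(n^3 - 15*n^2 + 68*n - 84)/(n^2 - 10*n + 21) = (n^2 - 8*n + 12)/(n - 3)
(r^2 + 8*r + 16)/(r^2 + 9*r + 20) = (r + 4)/(r + 5)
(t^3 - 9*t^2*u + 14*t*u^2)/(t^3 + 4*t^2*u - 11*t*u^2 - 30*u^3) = t*(t^2 - 9*t*u + 14*u^2)/(t^3 + 4*t^2*u - 11*t*u^2 - 30*u^3)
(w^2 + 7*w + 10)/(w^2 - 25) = (w + 2)/(w - 5)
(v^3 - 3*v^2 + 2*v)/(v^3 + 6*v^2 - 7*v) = (v - 2)/(v + 7)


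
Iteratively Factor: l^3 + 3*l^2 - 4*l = (l)*(l^2 + 3*l - 4) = l*(l - 1)*(l + 4)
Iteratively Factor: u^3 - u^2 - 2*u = (u - 2)*(u^2 + u) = u*(u - 2)*(u + 1)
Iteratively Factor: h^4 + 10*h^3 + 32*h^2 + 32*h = (h + 2)*(h^3 + 8*h^2 + 16*h) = (h + 2)*(h + 4)*(h^2 + 4*h) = h*(h + 2)*(h + 4)*(h + 4)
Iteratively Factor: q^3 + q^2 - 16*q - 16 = (q + 4)*(q^2 - 3*q - 4) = (q - 4)*(q + 4)*(q + 1)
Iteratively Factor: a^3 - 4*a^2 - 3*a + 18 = (a + 2)*(a^2 - 6*a + 9) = (a - 3)*(a + 2)*(a - 3)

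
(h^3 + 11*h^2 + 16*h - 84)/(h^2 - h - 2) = (h^2 + 13*h + 42)/(h + 1)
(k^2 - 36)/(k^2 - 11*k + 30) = (k + 6)/(k - 5)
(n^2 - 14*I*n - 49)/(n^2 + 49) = (n - 7*I)/(n + 7*I)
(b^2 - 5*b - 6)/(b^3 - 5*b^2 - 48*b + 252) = (b + 1)/(b^2 + b - 42)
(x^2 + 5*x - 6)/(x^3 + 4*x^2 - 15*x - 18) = (x - 1)/(x^2 - 2*x - 3)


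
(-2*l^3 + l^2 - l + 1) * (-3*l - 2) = 6*l^4 + l^3 + l^2 - l - 2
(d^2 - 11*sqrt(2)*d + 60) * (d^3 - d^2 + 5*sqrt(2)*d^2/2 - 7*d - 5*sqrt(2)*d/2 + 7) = d^5 - 17*sqrt(2)*d^4/2 - d^4 - 2*d^3 + 17*sqrt(2)*d^3/2 + 2*d^2 + 227*sqrt(2)*d^2 - 420*d - 227*sqrt(2)*d + 420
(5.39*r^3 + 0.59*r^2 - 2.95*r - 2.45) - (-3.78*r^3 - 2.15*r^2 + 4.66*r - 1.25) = 9.17*r^3 + 2.74*r^2 - 7.61*r - 1.2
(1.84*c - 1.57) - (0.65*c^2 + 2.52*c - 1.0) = -0.65*c^2 - 0.68*c - 0.57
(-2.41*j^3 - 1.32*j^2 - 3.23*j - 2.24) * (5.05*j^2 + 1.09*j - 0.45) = -12.1705*j^5 - 9.2929*j^4 - 16.6658*j^3 - 14.2387*j^2 - 0.9881*j + 1.008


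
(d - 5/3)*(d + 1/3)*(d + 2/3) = d^3 - 2*d^2/3 - 13*d/9 - 10/27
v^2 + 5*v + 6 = (v + 2)*(v + 3)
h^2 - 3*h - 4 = (h - 4)*(h + 1)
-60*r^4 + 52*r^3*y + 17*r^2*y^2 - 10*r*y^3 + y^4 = (-6*r + y)*(-5*r + y)*(-r + y)*(2*r + y)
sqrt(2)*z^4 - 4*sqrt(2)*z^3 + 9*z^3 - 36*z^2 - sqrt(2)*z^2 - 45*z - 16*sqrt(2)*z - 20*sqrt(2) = (z - 5)*(z + 1)*(z + 4*sqrt(2))*(sqrt(2)*z + 1)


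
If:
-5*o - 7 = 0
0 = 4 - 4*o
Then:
No Solution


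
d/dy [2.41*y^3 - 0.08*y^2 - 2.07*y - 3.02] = 7.23*y^2 - 0.16*y - 2.07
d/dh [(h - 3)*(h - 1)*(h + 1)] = 3*h^2 - 6*h - 1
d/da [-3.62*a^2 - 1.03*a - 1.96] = -7.24*a - 1.03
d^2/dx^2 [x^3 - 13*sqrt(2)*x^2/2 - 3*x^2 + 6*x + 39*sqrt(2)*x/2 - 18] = 6*x - 13*sqrt(2) - 6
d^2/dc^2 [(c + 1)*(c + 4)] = 2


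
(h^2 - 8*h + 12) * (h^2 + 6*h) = h^4 - 2*h^3 - 36*h^2 + 72*h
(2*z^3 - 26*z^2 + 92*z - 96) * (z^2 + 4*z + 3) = 2*z^5 - 18*z^4 - 6*z^3 + 194*z^2 - 108*z - 288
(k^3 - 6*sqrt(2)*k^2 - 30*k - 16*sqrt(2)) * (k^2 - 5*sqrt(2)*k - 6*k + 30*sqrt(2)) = k^5 - 11*sqrt(2)*k^4 - 6*k^4 + 30*k^3 + 66*sqrt(2)*k^3 - 180*k^2 + 134*sqrt(2)*k^2 - 804*sqrt(2)*k + 160*k - 960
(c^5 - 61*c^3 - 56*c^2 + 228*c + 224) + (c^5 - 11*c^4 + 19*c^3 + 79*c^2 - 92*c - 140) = 2*c^5 - 11*c^4 - 42*c^3 + 23*c^2 + 136*c + 84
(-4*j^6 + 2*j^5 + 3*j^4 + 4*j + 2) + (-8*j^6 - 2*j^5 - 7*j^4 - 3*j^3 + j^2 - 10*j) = -12*j^6 - 4*j^4 - 3*j^3 + j^2 - 6*j + 2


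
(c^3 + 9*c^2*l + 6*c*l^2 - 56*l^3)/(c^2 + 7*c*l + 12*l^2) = (c^2 + 5*c*l - 14*l^2)/(c + 3*l)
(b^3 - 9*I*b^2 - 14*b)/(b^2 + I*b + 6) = b*(b - 7*I)/(b + 3*I)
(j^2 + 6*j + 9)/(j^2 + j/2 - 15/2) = 2*(j + 3)/(2*j - 5)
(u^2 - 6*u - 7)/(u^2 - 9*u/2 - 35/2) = 2*(u + 1)/(2*u + 5)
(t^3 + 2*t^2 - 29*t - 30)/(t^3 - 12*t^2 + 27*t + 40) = (t + 6)/(t - 8)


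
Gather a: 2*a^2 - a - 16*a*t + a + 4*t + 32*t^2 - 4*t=2*a^2 - 16*a*t + 32*t^2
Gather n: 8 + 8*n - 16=8*n - 8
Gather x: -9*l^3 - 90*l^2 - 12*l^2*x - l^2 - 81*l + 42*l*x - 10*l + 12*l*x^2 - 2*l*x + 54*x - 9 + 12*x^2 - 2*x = -9*l^3 - 91*l^2 - 91*l + x^2*(12*l + 12) + x*(-12*l^2 + 40*l + 52) - 9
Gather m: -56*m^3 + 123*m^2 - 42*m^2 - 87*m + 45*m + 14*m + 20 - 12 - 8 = -56*m^3 + 81*m^2 - 28*m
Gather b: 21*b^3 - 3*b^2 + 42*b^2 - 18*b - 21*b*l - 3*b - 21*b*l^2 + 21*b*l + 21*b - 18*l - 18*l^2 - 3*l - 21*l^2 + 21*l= 21*b^3 + 39*b^2 - 21*b*l^2 - 39*l^2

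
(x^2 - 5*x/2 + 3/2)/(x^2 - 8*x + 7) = (x - 3/2)/(x - 7)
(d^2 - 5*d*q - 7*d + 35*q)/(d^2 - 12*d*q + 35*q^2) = (7 - d)/(-d + 7*q)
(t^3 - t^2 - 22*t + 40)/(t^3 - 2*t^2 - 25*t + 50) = (t - 4)/(t - 5)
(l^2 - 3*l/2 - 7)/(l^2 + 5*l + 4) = (l^2 - 3*l/2 - 7)/(l^2 + 5*l + 4)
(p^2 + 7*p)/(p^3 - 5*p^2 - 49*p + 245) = p/(p^2 - 12*p + 35)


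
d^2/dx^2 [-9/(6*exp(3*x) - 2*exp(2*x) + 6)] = 9*(-2*(9*exp(x) - 2)^2*exp(2*x) + (27*exp(x) - 4)*(3*exp(3*x) - exp(2*x) + 3))*exp(2*x)/(2*(3*exp(3*x) - exp(2*x) + 3)^3)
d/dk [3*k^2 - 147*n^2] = 6*k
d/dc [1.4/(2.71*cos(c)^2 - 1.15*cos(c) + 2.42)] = (7.588*cos(c) - 1.61)*sin(c)/(2.71*cos(c)^2 - 1.15*cos(c) + 2.42)^2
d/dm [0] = 0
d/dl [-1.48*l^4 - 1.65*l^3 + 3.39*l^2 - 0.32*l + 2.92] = -5.92*l^3 - 4.95*l^2 + 6.78*l - 0.32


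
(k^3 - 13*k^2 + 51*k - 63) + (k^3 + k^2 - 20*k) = 2*k^3 - 12*k^2 + 31*k - 63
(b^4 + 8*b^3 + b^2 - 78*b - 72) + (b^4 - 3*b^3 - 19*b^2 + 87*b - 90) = 2*b^4 + 5*b^3 - 18*b^2 + 9*b - 162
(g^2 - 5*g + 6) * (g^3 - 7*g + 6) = g^5 - 5*g^4 - g^3 + 41*g^2 - 72*g + 36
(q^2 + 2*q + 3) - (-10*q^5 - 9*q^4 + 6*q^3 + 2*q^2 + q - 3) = 10*q^5 + 9*q^4 - 6*q^3 - q^2 + q + 6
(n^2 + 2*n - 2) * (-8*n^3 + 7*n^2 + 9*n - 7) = -8*n^5 - 9*n^4 + 39*n^3 - 3*n^2 - 32*n + 14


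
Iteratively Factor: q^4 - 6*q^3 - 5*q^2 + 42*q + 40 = (q - 4)*(q^3 - 2*q^2 - 13*q - 10) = (q - 5)*(q - 4)*(q^2 + 3*q + 2) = (q - 5)*(q - 4)*(q + 2)*(q + 1)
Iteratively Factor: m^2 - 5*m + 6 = (m - 2)*(m - 3)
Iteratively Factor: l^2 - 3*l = (l)*(l - 3)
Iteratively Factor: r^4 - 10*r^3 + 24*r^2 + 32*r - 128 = (r + 2)*(r^3 - 12*r^2 + 48*r - 64) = (r - 4)*(r + 2)*(r^2 - 8*r + 16) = (r - 4)^2*(r + 2)*(r - 4)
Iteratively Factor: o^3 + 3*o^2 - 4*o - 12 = (o - 2)*(o^2 + 5*o + 6) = (o - 2)*(o + 2)*(o + 3)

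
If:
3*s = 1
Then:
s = 1/3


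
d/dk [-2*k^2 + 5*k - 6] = 5 - 4*k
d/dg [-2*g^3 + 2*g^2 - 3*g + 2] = -6*g^2 + 4*g - 3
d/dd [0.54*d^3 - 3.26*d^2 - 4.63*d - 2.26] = 1.62*d^2 - 6.52*d - 4.63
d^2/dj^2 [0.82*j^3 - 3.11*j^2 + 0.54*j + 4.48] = 4.92*j - 6.22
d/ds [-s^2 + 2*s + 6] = 2 - 2*s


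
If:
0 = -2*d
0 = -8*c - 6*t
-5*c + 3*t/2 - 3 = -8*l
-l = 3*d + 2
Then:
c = -19/7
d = 0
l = -2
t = 76/21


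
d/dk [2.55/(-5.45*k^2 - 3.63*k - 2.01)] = (27.795*k + 9.2565)/(5.45*k^2 + 3.63*k + 2.01)^2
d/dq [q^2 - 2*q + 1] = 2*q - 2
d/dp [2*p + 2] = 2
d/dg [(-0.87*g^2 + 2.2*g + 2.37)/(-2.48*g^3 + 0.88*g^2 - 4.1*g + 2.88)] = (-2.1576*g^4 + 10.912*g^3 + 19.2638*g^2 - 9.1824*g + 16.053)/(6.1504*g^6 - 4.3648*g^5 + 21.1104*g^4 - 21.5008*g^3 + 21.8788*g^2 - 23.616*g + 8.2944)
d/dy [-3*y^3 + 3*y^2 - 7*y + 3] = -9*y^2 + 6*y - 7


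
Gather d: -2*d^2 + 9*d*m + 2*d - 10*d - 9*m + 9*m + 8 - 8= -2*d^2 + d*(9*m - 8)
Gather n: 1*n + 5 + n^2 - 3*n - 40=n^2 - 2*n - 35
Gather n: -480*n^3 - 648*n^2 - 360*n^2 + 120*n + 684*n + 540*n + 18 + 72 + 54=-480*n^3 - 1008*n^2 + 1344*n + 144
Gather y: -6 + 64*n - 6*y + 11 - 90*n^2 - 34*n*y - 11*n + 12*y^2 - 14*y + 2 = -90*n^2 + 53*n + 12*y^2 + y*(-34*n - 20) + 7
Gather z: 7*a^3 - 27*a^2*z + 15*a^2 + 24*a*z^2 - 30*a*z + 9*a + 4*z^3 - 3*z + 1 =7*a^3 + 15*a^2 + 24*a*z^2 + 9*a + 4*z^3 + z*(-27*a^2 - 30*a - 3) + 1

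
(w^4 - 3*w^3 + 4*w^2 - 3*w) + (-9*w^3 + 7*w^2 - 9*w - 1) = w^4 - 12*w^3 + 11*w^2 - 12*w - 1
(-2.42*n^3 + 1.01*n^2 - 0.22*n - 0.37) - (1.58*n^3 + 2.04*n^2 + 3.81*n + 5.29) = -4.0*n^3 - 1.03*n^2 - 4.03*n - 5.66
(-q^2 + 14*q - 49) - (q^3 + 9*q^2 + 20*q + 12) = -q^3 - 10*q^2 - 6*q - 61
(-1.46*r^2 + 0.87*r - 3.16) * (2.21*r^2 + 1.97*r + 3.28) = -3.2266*r^4 - 0.9535*r^3 - 10.0585*r^2 - 3.3716*r - 10.3648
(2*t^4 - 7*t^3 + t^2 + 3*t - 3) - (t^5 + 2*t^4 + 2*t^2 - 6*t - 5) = -t^5 - 7*t^3 - t^2 + 9*t + 2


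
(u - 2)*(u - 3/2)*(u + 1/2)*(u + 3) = u^4 - 31*u^2/4 + 21*u/4 + 9/2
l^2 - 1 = (l - 1)*(l + 1)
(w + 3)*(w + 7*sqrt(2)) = w^2 + 3*w + 7*sqrt(2)*w + 21*sqrt(2)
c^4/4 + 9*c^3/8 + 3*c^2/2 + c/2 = c*(c/4 + 1/2)*(c + 1/2)*(c + 2)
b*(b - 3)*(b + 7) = b^3 + 4*b^2 - 21*b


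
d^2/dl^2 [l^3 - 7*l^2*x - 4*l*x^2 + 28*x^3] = 6*l - 14*x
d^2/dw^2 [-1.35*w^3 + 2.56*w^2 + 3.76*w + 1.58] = 5.12 - 8.1*w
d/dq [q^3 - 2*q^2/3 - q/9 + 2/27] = 3*q^2 - 4*q/3 - 1/9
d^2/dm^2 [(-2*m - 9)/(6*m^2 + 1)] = 36*(-4*m^3 - 54*m^2 + 2*m + 3)/(216*m^6 + 108*m^4 + 18*m^2 + 1)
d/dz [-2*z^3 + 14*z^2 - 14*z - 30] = -6*z^2 + 28*z - 14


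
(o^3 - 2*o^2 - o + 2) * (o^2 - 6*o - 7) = o^5 - 8*o^4 + 4*o^3 + 22*o^2 - 5*o - 14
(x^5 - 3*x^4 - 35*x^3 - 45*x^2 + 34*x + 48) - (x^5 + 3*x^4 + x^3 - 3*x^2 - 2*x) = -6*x^4 - 36*x^3 - 42*x^2 + 36*x + 48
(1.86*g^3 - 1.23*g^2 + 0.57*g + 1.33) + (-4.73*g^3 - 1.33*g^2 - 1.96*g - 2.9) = -2.87*g^3 - 2.56*g^2 - 1.39*g - 1.57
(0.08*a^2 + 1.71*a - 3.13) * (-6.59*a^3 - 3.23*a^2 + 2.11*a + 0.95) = -0.5272*a^5 - 11.5273*a^4 + 15.2722*a^3 + 13.794*a^2 - 4.9798*a - 2.9735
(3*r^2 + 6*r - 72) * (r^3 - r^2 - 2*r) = 3*r^5 + 3*r^4 - 84*r^3 + 60*r^2 + 144*r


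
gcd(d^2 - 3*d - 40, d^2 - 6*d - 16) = d - 8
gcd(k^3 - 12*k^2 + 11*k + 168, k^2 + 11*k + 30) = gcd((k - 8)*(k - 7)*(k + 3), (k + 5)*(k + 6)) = 1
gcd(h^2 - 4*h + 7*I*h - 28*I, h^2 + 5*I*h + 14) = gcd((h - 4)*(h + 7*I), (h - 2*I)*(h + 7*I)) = h + 7*I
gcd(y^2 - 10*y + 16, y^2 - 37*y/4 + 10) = y - 8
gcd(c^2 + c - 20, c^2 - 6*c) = 1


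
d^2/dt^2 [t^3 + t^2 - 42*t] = 6*t + 2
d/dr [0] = 0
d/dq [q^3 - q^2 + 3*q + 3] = 3*q^2 - 2*q + 3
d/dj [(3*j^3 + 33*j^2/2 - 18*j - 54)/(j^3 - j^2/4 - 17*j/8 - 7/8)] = 12*(-92*j^4 + 124*j^3 + 611*j^2 - 298*j - 528)/(64*j^6 - 32*j^5 - 268*j^4 - 44*j^3 + 317*j^2 + 238*j + 49)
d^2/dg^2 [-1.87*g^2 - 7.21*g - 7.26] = -3.74000000000000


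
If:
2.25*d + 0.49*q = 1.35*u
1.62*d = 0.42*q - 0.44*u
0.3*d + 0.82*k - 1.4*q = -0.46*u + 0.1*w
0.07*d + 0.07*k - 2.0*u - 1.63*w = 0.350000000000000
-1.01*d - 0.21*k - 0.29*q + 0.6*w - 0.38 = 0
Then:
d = -0.05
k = -0.65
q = -0.49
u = -0.27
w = 0.08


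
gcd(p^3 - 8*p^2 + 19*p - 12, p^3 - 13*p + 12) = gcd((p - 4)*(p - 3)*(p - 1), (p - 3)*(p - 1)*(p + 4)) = p^2 - 4*p + 3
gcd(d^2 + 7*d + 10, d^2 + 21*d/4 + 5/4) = d + 5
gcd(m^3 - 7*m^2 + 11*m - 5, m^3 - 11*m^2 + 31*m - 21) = m - 1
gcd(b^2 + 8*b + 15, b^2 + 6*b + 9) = b + 3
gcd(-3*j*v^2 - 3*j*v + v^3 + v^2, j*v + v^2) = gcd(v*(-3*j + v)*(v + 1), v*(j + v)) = v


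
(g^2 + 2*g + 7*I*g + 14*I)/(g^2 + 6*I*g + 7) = (g + 2)/(g - I)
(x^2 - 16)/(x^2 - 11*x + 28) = (x + 4)/(x - 7)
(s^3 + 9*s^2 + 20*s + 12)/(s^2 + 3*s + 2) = s + 6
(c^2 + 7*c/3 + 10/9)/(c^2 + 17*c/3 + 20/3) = (c + 2/3)/(c + 4)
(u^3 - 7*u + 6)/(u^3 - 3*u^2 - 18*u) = (u^2 - 3*u + 2)/(u*(u - 6))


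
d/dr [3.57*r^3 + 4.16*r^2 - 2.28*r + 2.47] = 10.71*r^2 + 8.32*r - 2.28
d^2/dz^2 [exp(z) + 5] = exp(z)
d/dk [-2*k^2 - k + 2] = -4*k - 1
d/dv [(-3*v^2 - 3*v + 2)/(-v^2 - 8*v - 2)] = (21*v^2 + 16*v + 22)/(v^4 + 16*v^3 + 68*v^2 + 32*v + 4)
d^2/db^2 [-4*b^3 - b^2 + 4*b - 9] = -24*b - 2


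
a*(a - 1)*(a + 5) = a^3 + 4*a^2 - 5*a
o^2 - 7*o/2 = o*(o - 7/2)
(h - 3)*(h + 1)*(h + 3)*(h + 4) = h^4 + 5*h^3 - 5*h^2 - 45*h - 36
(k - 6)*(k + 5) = k^2 - k - 30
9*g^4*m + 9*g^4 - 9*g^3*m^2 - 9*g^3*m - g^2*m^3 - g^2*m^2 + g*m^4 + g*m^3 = (-3*g + m)*(-g + m)*(3*g + m)*(g*m + g)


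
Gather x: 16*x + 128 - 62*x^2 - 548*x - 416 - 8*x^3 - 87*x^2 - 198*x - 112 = -8*x^3 - 149*x^2 - 730*x - 400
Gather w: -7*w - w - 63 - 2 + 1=-8*w - 64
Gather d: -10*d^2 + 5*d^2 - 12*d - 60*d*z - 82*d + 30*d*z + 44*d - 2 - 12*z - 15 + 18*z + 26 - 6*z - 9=-5*d^2 + d*(-30*z - 50)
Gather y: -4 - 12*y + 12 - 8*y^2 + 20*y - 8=-8*y^2 + 8*y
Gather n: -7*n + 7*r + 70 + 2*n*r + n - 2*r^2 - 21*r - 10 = n*(2*r - 6) - 2*r^2 - 14*r + 60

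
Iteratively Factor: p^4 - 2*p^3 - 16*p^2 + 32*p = (p + 4)*(p^3 - 6*p^2 + 8*p) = p*(p + 4)*(p^2 - 6*p + 8) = p*(p - 2)*(p + 4)*(p - 4)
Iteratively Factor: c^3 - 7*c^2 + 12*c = (c - 4)*(c^2 - 3*c) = c*(c - 4)*(c - 3)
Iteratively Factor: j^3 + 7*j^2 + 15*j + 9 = (j + 3)*(j^2 + 4*j + 3) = (j + 3)^2*(j + 1)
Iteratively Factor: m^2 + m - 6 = (m + 3)*(m - 2)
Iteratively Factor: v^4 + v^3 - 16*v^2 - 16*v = (v + 1)*(v^3 - 16*v) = (v + 1)*(v + 4)*(v^2 - 4*v) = v*(v + 1)*(v + 4)*(v - 4)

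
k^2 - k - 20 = (k - 5)*(k + 4)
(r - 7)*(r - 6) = r^2 - 13*r + 42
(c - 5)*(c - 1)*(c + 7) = c^3 + c^2 - 37*c + 35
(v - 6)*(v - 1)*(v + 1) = v^3 - 6*v^2 - v + 6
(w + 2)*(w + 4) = w^2 + 6*w + 8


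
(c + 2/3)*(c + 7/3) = c^2 + 3*c + 14/9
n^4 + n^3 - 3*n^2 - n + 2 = (n - 1)^2*(n + 1)*(n + 2)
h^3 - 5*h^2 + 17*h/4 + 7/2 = (h - 7/2)*(h - 2)*(h + 1/2)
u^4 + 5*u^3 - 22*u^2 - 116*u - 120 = (u - 5)*(u + 2)^2*(u + 6)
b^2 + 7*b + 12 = (b + 3)*(b + 4)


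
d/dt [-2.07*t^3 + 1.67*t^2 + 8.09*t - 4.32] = -6.21*t^2 + 3.34*t + 8.09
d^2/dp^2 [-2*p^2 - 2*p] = -4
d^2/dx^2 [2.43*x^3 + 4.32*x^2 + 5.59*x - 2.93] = 14.58*x + 8.64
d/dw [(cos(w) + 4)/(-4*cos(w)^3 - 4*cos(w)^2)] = (2*sin(w)^2 - 13*cos(w) - 10)*sin(w)/(4*(cos(w) + 1)^2*cos(w)^3)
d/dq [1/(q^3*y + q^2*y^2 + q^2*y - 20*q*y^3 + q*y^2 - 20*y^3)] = (-3*q^2 - 2*q*y - 2*q + 20*y^2 - y)/(y*(q^3 + q^2*y + q^2 - 20*q*y^2 + q*y - 20*y^2)^2)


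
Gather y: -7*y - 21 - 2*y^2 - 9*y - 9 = -2*y^2 - 16*y - 30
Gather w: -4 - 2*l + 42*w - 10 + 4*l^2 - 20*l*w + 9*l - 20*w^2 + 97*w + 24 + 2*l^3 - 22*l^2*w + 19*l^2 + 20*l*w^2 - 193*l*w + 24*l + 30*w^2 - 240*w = 2*l^3 + 23*l^2 + 31*l + w^2*(20*l + 10) + w*(-22*l^2 - 213*l - 101) + 10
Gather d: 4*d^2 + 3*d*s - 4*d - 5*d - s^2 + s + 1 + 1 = 4*d^2 + d*(3*s - 9) - s^2 + s + 2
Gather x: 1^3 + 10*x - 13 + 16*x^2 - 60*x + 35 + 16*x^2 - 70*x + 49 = 32*x^2 - 120*x + 72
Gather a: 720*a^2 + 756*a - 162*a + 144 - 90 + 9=720*a^2 + 594*a + 63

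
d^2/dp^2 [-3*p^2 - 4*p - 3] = -6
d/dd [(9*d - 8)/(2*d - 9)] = -65/(2*d - 9)^2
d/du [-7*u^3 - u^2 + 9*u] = -21*u^2 - 2*u + 9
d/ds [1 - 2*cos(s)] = 2*sin(s)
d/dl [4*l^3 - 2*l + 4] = 12*l^2 - 2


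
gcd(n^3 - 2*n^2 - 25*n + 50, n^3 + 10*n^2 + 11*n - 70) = n^2 + 3*n - 10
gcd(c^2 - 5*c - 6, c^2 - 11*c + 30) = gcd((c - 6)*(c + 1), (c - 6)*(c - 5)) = c - 6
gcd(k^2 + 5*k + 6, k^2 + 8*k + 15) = k + 3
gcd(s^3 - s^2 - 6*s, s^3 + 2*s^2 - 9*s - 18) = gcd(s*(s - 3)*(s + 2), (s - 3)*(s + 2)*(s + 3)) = s^2 - s - 6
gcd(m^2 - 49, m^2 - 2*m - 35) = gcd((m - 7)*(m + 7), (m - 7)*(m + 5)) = m - 7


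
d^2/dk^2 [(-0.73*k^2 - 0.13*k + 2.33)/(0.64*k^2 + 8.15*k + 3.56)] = (7.508864*k^3 + 15.7056*k^2 + 74.696832*k + 287.95169)/(0.262144*k^6 + 10.01472*k^5 + 131.905728*k^4 + 652.757135*k^3 + 733.725612*k^2 + 309.86952*k + 45.118016)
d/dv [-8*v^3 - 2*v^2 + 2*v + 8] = -24*v^2 - 4*v + 2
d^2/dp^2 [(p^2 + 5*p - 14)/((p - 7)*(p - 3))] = 10*(3*p^3 - 21*p^2 + 21*p + 77)/(p^6 - 30*p^5 + 363*p^4 - 2260*p^3 + 7623*p^2 - 13230*p + 9261)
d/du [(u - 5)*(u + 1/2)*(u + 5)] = 3*u^2 + u - 25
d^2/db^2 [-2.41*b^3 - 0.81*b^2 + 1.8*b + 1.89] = -14.46*b - 1.62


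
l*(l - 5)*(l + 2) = l^3 - 3*l^2 - 10*l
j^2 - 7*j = j*(j - 7)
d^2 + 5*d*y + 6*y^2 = (d + 2*y)*(d + 3*y)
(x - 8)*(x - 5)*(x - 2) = x^3 - 15*x^2 + 66*x - 80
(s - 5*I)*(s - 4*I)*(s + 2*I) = s^3 - 7*I*s^2 - 2*s - 40*I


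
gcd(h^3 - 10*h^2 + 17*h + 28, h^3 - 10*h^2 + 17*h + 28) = h^3 - 10*h^2 + 17*h + 28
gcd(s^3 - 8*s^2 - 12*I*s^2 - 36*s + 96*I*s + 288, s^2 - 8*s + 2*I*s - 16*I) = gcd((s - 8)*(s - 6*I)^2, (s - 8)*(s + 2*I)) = s - 8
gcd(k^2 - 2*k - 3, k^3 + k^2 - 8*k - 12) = k - 3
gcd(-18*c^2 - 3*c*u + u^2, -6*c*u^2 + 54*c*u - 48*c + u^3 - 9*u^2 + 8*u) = -6*c + u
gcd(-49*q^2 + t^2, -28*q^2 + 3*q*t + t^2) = 7*q + t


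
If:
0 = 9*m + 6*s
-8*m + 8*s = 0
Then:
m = 0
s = 0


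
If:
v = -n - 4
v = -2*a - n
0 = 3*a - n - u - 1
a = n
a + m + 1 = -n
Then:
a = 2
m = -5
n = 2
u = 3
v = -6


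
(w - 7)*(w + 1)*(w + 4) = w^3 - 2*w^2 - 31*w - 28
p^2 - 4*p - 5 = (p - 5)*(p + 1)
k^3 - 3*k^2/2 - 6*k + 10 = (k - 2)^2*(k + 5/2)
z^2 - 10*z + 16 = (z - 8)*(z - 2)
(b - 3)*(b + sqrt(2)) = b^2 - 3*b + sqrt(2)*b - 3*sqrt(2)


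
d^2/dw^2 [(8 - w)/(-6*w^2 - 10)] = 3*(12*w^2*(w - 8) + (8 - 3*w)*(3*w^2 + 5))/(3*w^2 + 5)^3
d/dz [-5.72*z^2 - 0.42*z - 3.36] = -11.44*z - 0.42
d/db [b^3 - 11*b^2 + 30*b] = 3*b^2 - 22*b + 30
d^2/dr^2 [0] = 0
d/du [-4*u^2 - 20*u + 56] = -8*u - 20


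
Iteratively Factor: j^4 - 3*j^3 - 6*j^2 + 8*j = (j + 2)*(j^3 - 5*j^2 + 4*j) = (j - 4)*(j + 2)*(j^2 - j) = j*(j - 4)*(j + 2)*(j - 1)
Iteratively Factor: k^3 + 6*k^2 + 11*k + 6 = (k + 3)*(k^2 + 3*k + 2) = (k + 1)*(k + 3)*(k + 2)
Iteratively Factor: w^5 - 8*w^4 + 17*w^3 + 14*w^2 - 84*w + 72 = (w - 3)*(w^4 - 5*w^3 + 2*w^2 + 20*w - 24) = (w - 3)*(w - 2)*(w^3 - 3*w^2 - 4*w + 12) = (w - 3)^2*(w - 2)*(w^2 - 4) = (w - 3)^2*(w - 2)*(w + 2)*(w - 2)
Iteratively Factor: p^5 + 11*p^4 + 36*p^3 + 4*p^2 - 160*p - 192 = (p + 2)*(p^4 + 9*p^3 + 18*p^2 - 32*p - 96) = (p + 2)*(p + 3)*(p^3 + 6*p^2 - 32) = (p - 2)*(p + 2)*(p + 3)*(p^2 + 8*p + 16) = (p - 2)*(p + 2)*(p + 3)*(p + 4)*(p + 4)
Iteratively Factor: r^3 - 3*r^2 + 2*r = (r - 2)*(r^2 - r) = r*(r - 2)*(r - 1)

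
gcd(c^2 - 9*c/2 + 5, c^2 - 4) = c - 2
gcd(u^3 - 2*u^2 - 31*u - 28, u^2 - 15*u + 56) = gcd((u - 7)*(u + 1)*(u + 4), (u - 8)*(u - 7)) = u - 7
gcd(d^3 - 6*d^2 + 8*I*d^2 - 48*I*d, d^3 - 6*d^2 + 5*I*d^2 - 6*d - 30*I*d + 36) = d - 6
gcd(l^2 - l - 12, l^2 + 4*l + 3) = l + 3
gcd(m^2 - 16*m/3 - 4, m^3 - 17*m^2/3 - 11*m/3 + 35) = 1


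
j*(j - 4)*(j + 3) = j^3 - j^2 - 12*j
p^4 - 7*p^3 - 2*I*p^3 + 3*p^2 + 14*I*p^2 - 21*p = p*(p - 7)*(p - 3*I)*(p + I)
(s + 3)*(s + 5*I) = s^2 + 3*s + 5*I*s + 15*I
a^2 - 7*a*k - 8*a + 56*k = (a - 8)*(a - 7*k)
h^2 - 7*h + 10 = (h - 5)*(h - 2)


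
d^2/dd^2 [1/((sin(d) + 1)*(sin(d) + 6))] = (-4*sin(d)^3 - 17*sin(d)^2 - 2*sin(d) + 86)/((sin(d) + 1)^2*(sin(d) + 6)^3)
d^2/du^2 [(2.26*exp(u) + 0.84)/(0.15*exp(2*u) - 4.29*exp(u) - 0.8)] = (0.05085*exp(4*u) + 1.52991*exp(3*u) + 0.0055799999999806*exp(2*u) + 8.106324*exp(u) - 1.43648)*exp(u)/(0.003375*exp(6*u) - 0.289575*exp(5*u) + 8.227845*exp(4*u) - 75.864789*exp(3*u) - 43.88184*exp(2*u) - 8.2368*exp(u) - 0.512)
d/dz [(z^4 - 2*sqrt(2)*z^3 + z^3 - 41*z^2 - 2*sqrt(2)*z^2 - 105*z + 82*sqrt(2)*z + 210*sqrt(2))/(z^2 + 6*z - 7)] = (2*z^5 - 2*sqrt(2)*z^4 + 19*z^4 - 24*sqrt(2)*z^3 - 16*z^3 - 162*z^2 - 52*sqrt(2)*z^2 - 392*sqrt(2)*z + 574*z - 1834*sqrt(2) + 735)/(z^4 + 12*z^3 + 22*z^2 - 84*z + 49)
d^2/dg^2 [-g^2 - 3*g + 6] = -2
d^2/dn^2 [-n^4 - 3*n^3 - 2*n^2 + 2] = -12*n^2 - 18*n - 4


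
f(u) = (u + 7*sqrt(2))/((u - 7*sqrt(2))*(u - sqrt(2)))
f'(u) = 1/((u - 7*sqrt(2))*(u - sqrt(2))) - (u + 7*sqrt(2))/((u - 7*sqrt(2))*(u - sqrt(2))^2) - (u + 7*sqrt(2))/((u - 7*sqrt(2))^2*(u - sqrt(2))) = (-u^2 - 14*sqrt(2)*u + 126)/(u^4 - 16*sqrt(2)*u^3 + 156*u^2 - 224*sqrt(2)*u + 196)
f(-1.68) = 0.23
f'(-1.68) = 0.12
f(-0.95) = 0.35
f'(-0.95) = 0.22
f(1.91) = -2.98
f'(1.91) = 5.39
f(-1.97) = 0.20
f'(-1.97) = 0.10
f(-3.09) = 0.12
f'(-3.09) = 0.05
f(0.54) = 1.28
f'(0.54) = 1.72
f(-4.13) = 0.07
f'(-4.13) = 0.03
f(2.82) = -1.28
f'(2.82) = 0.63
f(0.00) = 0.71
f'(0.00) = 0.64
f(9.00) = -2.77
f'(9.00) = -2.86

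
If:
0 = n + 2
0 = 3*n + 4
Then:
No Solution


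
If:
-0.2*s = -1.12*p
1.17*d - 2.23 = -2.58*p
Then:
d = 1.90598290598291 - 0.393772893772894*s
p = 0.178571428571429*s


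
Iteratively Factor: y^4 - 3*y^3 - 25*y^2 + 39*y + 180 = (y - 4)*(y^3 + y^2 - 21*y - 45) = (y - 4)*(y + 3)*(y^2 - 2*y - 15) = (y - 5)*(y - 4)*(y + 3)*(y + 3)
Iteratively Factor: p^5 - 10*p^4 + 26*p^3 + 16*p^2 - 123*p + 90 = (p - 5)*(p^4 - 5*p^3 + p^2 + 21*p - 18) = (p - 5)*(p - 3)*(p^3 - 2*p^2 - 5*p + 6) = (p - 5)*(p - 3)^2*(p^2 + p - 2) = (p - 5)*(p - 3)^2*(p - 1)*(p + 2)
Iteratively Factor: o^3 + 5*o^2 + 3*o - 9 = (o + 3)*(o^2 + 2*o - 3) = (o - 1)*(o + 3)*(o + 3)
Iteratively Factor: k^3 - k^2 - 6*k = (k + 2)*(k^2 - 3*k) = (k - 3)*(k + 2)*(k)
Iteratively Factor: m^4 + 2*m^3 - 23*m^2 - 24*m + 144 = (m - 3)*(m^3 + 5*m^2 - 8*m - 48) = (m - 3)*(m + 4)*(m^2 + m - 12) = (m - 3)^2*(m + 4)*(m + 4)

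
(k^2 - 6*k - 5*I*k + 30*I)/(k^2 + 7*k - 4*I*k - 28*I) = (k^2 - k*(6 + 5*I) + 30*I)/(k^2 + k*(7 - 4*I) - 28*I)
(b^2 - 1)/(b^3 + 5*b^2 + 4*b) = (b - 1)/(b*(b + 4))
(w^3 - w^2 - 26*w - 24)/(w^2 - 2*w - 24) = w + 1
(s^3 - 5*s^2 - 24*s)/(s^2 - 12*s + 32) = s*(s + 3)/(s - 4)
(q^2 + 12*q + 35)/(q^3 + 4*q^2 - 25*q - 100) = (q + 7)/(q^2 - q - 20)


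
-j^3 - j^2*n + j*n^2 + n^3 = (-j + n)*(j + n)^2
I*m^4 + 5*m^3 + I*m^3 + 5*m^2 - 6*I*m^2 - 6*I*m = m*(m - 3*I)*(m - 2*I)*(I*m + I)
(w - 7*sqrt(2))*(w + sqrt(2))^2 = w^3 - 5*sqrt(2)*w^2 - 26*w - 14*sqrt(2)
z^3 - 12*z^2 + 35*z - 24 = (z - 8)*(z - 3)*(z - 1)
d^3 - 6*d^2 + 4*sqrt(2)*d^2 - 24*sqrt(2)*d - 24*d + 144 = (d - 6)*(d - 2*sqrt(2))*(d + 6*sqrt(2))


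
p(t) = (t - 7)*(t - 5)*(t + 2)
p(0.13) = 71.26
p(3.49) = 29.10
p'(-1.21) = 39.59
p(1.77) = 63.69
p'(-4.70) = 171.27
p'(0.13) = 8.45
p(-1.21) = 40.28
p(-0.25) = 66.61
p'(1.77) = -15.00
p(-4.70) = -306.42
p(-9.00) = -1568.00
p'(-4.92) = 182.02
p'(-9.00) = 434.00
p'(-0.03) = 11.60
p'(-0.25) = 16.19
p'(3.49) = -22.26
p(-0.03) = 69.66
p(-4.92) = -345.28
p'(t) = (t - 7)*(t - 5) + (t - 7)*(t + 2) + (t - 5)*(t + 2)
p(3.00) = 40.00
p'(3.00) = -22.00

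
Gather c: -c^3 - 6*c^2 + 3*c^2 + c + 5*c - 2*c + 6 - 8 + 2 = -c^3 - 3*c^2 + 4*c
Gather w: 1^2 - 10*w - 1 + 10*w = 0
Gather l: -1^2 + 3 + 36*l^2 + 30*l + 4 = 36*l^2 + 30*l + 6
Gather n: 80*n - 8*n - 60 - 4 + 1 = 72*n - 63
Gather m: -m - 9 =-m - 9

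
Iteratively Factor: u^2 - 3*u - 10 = (u + 2)*(u - 5)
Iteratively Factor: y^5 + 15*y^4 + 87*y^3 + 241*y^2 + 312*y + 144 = (y + 4)*(y^4 + 11*y^3 + 43*y^2 + 69*y + 36) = (y + 3)*(y + 4)*(y^3 + 8*y^2 + 19*y + 12) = (y + 3)^2*(y + 4)*(y^2 + 5*y + 4) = (y + 3)^2*(y + 4)^2*(y + 1)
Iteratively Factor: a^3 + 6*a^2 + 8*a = (a + 4)*(a^2 + 2*a) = (a + 2)*(a + 4)*(a)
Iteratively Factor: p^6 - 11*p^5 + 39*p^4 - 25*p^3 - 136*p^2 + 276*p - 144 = (p - 4)*(p^5 - 7*p^4 + 11*p^3 + 19*p^2 - 60*p + 36) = (p - 4)*(p - 3)*(p^4 - 4*p^3 - p^2 + 16*p - 12) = (p - 4)*(p - 3)*(p + 2)*(p^3 - 6*p^2 + 11*p - 6) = (p - 4)*(p - 3)^2*(p + 2)*(p^2 - 3*p + 2) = (p - 4)*(p - 3)^2*(p - 2)*(p + 2)*(p - 1)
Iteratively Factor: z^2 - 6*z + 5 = (z - 1)*(z - 5)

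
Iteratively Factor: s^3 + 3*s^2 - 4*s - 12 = (s + 3)*(s^2 - 4) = (s - 2)*(s + 3)*(s + 2)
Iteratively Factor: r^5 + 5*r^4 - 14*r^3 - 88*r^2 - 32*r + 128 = (r - 4)*(r^4 + 9*r^3 + 22*r^2 - 32) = (r - 4)*(r + 4)*(r^3 + 5*r^2 + 2*r - 8) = (r - 4)*(r - 1)*(r + 4)*(r^2 + 6*r + 8) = (r - 4)*(r - 1)*(r + 4)^2*(r + 2)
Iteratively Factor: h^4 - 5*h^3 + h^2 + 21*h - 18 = (h - 3)*(h^3 - 2*h^2 - 5*h + 6) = (h - 3)*(h - 1)*(h^2 - h - 6) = (h - 3)^2*(h - 1)*(h + 2)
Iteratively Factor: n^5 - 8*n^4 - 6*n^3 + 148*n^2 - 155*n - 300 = (n + 4)*(n^4 - 12*n^3 + 42*n^2 - 20*n - 75) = (n + 1)*(n + 4)*(n^3 - 13*n^2 + 55*n - 75) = (n - 5)*(n + 1)*(n + 4)*(n^2 - 8*n + 15) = (n - 5)^2*(n + 1)*(n + 4)*(n - 3)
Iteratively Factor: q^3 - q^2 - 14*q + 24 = (q - 2)*(q^2 + q - 12) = (q - 3)*(q - 2)*(q + 4)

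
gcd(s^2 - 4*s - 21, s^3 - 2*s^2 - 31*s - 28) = s - 7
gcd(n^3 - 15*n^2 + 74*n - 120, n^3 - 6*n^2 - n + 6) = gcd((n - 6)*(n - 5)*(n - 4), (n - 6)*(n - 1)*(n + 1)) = n - 6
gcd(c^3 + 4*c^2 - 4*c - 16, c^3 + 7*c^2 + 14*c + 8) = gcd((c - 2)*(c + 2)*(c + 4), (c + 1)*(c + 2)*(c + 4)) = c^2 + 6*c + 8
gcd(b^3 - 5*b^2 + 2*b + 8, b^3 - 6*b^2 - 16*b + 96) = b - 4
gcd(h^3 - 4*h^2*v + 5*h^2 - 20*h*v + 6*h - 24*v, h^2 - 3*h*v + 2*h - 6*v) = h + 2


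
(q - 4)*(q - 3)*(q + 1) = q^3 - 6*q^2 + 5*q + 12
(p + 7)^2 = p^2 + 14*p + 49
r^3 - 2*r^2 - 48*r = r*(r - 8)*(r + 6)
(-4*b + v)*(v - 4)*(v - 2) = -4*b*v^2 + 24*b*v - 32*b + v^3 - 6*v^2 + 8*v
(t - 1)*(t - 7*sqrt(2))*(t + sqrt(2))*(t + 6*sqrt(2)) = t^4 - t^3 - 86*t^2 - 84*sqrt(2)*t + 86*t + 84*sqrt(2)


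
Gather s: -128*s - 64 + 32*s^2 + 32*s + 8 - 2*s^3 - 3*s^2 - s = -2*s^3 + 29*s^2 - 97*s - 56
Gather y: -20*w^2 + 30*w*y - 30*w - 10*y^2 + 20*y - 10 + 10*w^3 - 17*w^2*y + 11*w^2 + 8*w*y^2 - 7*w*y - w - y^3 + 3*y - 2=10*w^3 - 9*w^2 - 31*w - y^3 + y^2*(8*w - 10) + y*(-17*w^2 + 23*w + 23) - 12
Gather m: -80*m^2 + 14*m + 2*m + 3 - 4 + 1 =-80*m^2 + 16*m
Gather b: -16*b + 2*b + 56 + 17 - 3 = 70 - 14*b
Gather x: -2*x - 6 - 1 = -2*x - 7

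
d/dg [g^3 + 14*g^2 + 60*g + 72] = 3*g^2 + 28*g + 60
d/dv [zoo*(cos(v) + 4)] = zoo*sin(v)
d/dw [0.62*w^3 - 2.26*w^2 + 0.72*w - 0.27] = 1.86*w^2 - 4.52*w + 0.72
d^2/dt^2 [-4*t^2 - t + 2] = -8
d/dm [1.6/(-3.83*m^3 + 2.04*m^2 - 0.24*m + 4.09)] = (18.384*m^2 - 6.528*m + 0.384)/(3.83*m^3 - 2.04*m^2 + 0.24*m - 4.09)^2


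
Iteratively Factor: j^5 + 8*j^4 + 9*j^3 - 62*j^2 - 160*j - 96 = (j + 4)*(j^4 + 4*j^3 - 7*j^2 - 34*j - 24) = (j - 3)*(j + 4)*(j^3 + 7*j^2 + 14*j + 8) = (j - 3)*(j + 4)^2*(j^2 + 3*j + 2) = (j - 3)*(j + 2)*(j + 4)^2*(j + 1)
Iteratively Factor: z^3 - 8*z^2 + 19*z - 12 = (z - 3)*(z^2 - 5*z + 4) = (z - 3)*(z - 1)*(z - 4)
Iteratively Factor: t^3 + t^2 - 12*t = (t - 3)*(t^2 + 4*t) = (t - 3)*(t + 4)*(t)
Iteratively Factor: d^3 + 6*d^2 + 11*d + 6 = (d + 3)*(d^2 + 3*d + 2) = (d + 2)*(d + 3)*(d + 1)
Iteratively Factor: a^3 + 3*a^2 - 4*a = (a)*(a^2 + 3*a - 4) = a*(a + 4)*(a - 1)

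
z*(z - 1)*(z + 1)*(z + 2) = z^4 + 2*z^3 - z^2 - 2*z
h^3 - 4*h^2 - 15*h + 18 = (h - 6)*(h - 1)*(h + 3)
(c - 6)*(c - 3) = c^2 - 9*c + 18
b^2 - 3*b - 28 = (b - 7)*(b + 4)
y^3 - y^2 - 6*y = y*(y - 3)*(y + 2)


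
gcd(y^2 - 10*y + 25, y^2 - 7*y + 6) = 1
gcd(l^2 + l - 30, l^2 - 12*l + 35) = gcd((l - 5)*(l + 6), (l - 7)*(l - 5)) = l - 5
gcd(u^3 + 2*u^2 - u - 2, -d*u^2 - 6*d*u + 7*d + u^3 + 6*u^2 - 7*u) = u - 1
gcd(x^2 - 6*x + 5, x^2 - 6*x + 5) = x^2 - 6*x + 5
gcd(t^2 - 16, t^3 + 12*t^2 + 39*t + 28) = t + 4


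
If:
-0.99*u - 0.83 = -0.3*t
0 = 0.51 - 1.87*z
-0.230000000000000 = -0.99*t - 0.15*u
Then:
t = 0.34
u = -0.73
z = 0.27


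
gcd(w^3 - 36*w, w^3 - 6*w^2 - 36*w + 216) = w^2 - 36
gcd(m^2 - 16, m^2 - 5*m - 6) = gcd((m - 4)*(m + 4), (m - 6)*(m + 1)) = 1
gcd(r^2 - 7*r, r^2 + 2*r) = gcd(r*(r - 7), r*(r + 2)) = r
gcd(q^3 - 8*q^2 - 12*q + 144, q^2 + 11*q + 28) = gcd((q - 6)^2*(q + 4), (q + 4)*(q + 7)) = q + 4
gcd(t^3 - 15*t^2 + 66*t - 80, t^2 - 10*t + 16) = t^2 - 10*t + 16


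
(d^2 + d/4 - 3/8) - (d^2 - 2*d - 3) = 9*d/4 + 21/8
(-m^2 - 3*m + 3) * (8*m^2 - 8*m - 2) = -8*m^4 - 16*m^3 + 50*m^2 - 18*m - 6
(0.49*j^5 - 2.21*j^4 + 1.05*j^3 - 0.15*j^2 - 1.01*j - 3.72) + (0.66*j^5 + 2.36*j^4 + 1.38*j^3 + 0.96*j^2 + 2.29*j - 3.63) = 1.15*j^5 + 0.15*j^4 + 2.43*j^3 + 0.81*j^2 + 1.28*j - 7.35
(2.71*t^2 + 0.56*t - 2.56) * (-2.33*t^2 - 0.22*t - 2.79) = -6.3143*t^4 - 1.901*t^3 - 1.7193*t^2 - 0.9992*t + 7.1424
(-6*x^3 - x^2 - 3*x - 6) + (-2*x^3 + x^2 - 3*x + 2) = -8*x^3 - 6*x - 4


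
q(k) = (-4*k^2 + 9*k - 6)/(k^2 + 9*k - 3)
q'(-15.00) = -1.41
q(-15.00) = -11.97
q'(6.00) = -0.18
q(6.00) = -1.10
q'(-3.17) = -1.17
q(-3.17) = 3.48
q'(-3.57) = -1.35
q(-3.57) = 3.98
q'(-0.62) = -0.19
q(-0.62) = 1.60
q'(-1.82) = -0.73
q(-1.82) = 2.22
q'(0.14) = 10.53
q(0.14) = 2.80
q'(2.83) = -0.25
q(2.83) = -0.41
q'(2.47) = -0.25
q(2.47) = -0.32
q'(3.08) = -0.25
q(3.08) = -0.47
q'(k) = (9 - 8*k)/(k^2 + 9*k - 3) + (-2*k - 9)*(-4*k^2 + 9*k - 6)/(k^2 + 9*k - 3)^2 = 9*(-5*k^2 + 4*k + 3)/(k^4 + 18*k^3 + 75*k^2 - 54*k + 9)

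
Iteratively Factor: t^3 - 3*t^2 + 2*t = (t - 2)*(t^2 - t) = (t - 2)*(t - 1)*(t)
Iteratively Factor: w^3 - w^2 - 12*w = (w - 4)*(w^2 + 3*w) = (w - 4)*(w + 3)*(w)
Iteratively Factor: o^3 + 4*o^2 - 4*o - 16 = (o + 2)*(o^2 + 2*o - 8) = (o - 2)*(o + 2)*(o + 4)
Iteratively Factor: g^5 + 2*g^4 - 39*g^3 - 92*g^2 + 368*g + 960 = (g + 3)*(g^4 - g^3 - 36*g^2 + 16*g + 320) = (g - 4)*(g + 3)*(g^3 + 3*g^2 - 24*g - 80) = (g - 4)*(g + 3)*(g + 4)*(g^2 - g - 20) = (g - 5)*(g - 4)*(g + 3)*(g + 4)*(g + 4)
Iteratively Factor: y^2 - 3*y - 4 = (y - 4)*(y + 1)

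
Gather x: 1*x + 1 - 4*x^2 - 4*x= -4*x^2 - 3*x + 1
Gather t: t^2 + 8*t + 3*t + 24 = t^2 + 11*t + 24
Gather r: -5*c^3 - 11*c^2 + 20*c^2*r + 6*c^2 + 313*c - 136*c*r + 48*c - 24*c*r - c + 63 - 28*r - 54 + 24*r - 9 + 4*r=-5*c^3 - 5*c^2 + 360*c + r*(20*c^2 - 160*c)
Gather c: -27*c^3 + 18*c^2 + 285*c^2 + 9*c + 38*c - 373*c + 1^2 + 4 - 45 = -27*c^3 + 303*c^2 - 326*c - 40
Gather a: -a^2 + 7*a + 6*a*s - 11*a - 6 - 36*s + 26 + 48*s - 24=-a^2 + a*(6*s - 4) + 12*s - 4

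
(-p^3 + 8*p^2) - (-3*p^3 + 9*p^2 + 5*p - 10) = 2*p^3 - p^2 - 5*p + 10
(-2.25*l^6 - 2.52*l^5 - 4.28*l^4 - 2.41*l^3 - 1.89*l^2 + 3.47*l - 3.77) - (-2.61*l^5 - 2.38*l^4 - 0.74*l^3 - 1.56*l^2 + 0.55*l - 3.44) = -2.25*l^6 + 0.0899999999999999*l^5 - 1.9*l^4 - 1.67*l^3 - 0.33*l^2 + 2.92*l - 0.33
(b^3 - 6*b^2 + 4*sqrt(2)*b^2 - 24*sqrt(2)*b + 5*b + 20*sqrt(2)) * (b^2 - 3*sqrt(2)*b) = b^5 - 6*b^4 + sqrt(2)*b^4 - 19*b^3 - 6*sqrt(2)*b^3 + 5*sqrt(2)*b^2 + 144*b^2 - 120*b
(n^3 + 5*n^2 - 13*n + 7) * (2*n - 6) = 2*n^4 + 4*n^3 - 56*n^2 + 92*n - 42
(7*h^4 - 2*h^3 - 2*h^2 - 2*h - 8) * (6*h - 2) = 42*h^5 - 26*h^4 - 8*h^3 - 8*h^2 - 44*h + 16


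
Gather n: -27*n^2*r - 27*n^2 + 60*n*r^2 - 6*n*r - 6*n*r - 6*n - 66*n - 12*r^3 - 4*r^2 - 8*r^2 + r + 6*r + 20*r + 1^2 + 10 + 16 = n^2*(-27*r - 27) + n*(60*r^2 - 12*r - 72) - 12*r^3 - 12*r^2 + 27*r + 27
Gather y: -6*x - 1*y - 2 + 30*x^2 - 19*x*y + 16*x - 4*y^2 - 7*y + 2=30*x^2 + 10*x - 4*y^2 + y*(-19*x - 8)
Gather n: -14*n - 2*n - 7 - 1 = -16*n - 8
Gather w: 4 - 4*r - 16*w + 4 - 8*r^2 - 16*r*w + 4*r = -8*r^2 + w*(-16*r - 16) + 8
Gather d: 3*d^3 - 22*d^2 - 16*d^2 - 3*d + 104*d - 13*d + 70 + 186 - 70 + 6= 3*d^3 - 38*d^2 + 88*d + 192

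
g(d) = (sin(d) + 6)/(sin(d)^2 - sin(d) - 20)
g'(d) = (-2*sin(d)*cos(d) + cos(d))*(sin(d) + 6)/(sin(d)^2 - sin(d) - 20)^2 + cos(d)/(sin(d)^2 - sin(d) - 20)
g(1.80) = -0.35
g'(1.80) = 0.02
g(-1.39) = -0.28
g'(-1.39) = -0.00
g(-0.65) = -0.28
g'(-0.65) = -0.02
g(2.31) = -0.33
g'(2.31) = 0.04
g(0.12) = -0.30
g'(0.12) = -0.04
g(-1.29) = -0.28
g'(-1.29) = -0.00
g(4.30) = -0.28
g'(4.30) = 0.00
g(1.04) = -0.34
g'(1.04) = -0.03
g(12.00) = -0.28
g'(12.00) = -0.02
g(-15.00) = -0.28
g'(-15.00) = 0.01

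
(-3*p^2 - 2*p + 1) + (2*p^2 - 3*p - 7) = -p^2 - 5*p - 6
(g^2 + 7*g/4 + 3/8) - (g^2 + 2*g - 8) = 67/8 - g/4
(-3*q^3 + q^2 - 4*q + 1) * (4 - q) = 3*q^4 - 13*q^3 + 8*q^2 - 17*q + 4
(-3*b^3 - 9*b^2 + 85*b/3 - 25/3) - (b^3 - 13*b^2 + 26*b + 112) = -4*b^3 + 4*b^2 + 7*b/3 - 361/3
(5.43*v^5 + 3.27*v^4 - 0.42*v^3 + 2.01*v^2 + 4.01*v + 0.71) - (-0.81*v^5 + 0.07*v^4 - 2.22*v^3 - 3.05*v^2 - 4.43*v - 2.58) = 6.24*v^5 + 3.2*v^4 + 1.8*v^3 + 5.06*v^2 + 8.44*v + 3.29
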